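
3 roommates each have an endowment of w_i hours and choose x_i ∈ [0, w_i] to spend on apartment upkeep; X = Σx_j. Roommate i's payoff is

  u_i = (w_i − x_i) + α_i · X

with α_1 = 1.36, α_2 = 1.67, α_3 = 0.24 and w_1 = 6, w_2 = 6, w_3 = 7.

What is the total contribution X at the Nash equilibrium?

12

∂u_i/∂x_i = α_i − 1, so roommate i contributes w_i if α_i > 1, else 0.
α_i > 1 for i ∈ {1, 2}; NE contributions (6, 6, 0), X = 12.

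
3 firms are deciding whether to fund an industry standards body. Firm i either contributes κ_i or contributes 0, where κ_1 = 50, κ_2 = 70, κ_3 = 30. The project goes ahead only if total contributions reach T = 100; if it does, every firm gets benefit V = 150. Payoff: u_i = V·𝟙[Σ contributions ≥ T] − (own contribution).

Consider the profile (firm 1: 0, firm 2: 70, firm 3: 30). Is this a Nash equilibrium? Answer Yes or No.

Yes

Total = 100 ≥ 100: provided.
Firm 1 (pledges 0, payoff 150): pledging 50 → total 150, payoff 100. No gain.
Firm 2 (pledges 70, payoff 80): dropping to 0 → total 30, payoff 0. No gain.
Firm 3 (pledges 30, payoff 120): dropping to 0 → total 70, payoff 0. No gain.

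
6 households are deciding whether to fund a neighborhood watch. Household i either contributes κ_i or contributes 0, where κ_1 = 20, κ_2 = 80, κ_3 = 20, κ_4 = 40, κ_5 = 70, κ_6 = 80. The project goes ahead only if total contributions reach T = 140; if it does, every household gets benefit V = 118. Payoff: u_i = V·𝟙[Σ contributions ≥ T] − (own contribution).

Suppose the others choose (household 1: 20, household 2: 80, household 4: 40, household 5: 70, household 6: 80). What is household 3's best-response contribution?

0

Others' total = 290 ≥ 140; contributing adds cost 20 for no extra benefit.
Best response: 0.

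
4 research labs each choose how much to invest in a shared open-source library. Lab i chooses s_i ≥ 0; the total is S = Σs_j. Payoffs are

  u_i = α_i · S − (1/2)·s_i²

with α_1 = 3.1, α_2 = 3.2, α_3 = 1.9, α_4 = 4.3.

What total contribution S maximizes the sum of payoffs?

50

Planner FOC: ∂(Σu_j)/∂s_i = (Σα_j) − s_i = 0, so s_i^SO = Σα_j = 12.5 for every i; S^SO = 50.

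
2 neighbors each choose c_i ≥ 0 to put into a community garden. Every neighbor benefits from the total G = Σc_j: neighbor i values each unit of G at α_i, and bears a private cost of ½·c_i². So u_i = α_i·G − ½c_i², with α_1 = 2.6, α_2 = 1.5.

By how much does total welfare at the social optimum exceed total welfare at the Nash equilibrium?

Neighbor i's FOC: ∂u_i/∂c_i = α_i − c_i = 0, so c_i* = α_i.
NE contributions = (2.6, 1.5); G = 4.1.
W^NE = (Σα)·G − ½Σα_i² = 4.1² − ½·9.01 = 12.305.
Planner sets c_i = Σα_j = 4.1 for every i, so G^SO = 2·4.1 = 8.2.
W^SO = (Σα)·G^SO − ½·2·(Σα)² = (2/2)·4.1² = 16.81.
Deadweight loss = W^SO − W^NE = 4.505.

4.505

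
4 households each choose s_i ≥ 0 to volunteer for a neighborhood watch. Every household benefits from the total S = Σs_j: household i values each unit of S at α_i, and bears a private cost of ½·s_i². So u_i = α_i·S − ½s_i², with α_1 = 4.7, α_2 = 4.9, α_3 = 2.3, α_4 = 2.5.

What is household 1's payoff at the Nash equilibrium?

56.635

Household i's FOC: ∂u_i/∂s_i = α_i − s_i = 0, so s_i* = α_i.
NE contributions = (4.7, 4.9, 2.3, 2.5); S = 14.4.
u_1 = α_1·S − ½·(s_1)² = 4.7·14.4 − ½·4.7² = 56.635.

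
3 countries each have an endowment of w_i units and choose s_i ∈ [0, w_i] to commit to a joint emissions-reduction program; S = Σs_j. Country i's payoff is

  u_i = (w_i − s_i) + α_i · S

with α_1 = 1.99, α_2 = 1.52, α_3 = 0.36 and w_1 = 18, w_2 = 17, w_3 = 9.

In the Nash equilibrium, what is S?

35

∂u_i/∂s_i = α_i − 1, so country i contributes w_i if α_i > 1, else 0.
α_i > 1 for i ∈ {1, 2}; NE contributions (18, 17, 0), S = 35.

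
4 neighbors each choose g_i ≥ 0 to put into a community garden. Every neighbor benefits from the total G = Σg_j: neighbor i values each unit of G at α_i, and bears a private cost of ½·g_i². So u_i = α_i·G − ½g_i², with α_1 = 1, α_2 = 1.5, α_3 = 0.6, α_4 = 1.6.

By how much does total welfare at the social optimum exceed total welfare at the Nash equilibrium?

Neighbor i's FOC: ∂u_i/∂g_i = α_i − g_i = 0, so g_i* = α_i.
NE contributions = (1, 1.5, 0.6, 1.6); G = 4.7.
W^NE = (Σα)·G − ½Σα_i² = 4.7² − ½·6.17 = 19.005.
Planner sets g_i = Σα_j = 4.7 for every i, so G^SO = 4·4.7 = 18.8.
W^SO = (Σα)·G^SO − ½·4·(Σα)² = (4/2)·4.7² = 44.18.
Deadweight loss = W^SO − W^NE = 25.175.

25.175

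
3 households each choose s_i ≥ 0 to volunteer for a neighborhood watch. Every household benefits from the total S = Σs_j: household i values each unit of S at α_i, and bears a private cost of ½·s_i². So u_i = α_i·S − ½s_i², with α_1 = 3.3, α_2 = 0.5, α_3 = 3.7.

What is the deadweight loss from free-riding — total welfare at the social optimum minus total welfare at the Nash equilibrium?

40.54

Household i's FOC: ∂u_i/∂s_i = α_i − s_i = 0, so s_i* = α_i.
NE contributions = (3.3, 0.5, 3.7); S = 7.5.
W^NE = (Σα)·S − ½Σα_i² = 7.5² − ½·24.83 = 43.835.
Planner sets s_i = Σα_j = 7.5 for every i, so S^SO = 3·7.5 = 22.5.
W^SO = (Σα)·S^SO − ½·3·(Σα)² = (3/2)·7.5² = 84.375.
Deadweight loss = W^SO − W^NE = 40.54.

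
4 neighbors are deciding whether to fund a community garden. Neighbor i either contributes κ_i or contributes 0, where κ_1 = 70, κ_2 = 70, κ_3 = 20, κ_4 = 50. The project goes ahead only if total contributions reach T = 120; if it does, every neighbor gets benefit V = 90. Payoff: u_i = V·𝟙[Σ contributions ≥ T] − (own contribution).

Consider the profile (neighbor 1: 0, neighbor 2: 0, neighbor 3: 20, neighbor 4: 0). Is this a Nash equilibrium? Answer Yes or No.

No

Total = 20 < 120: not provided.
Neighbor 1 (pledges 0, payoff 0): pledging 70 → total 90, payoff -70. No gain.
Neighbor 2 (pledges 0, payoff 0): pledging 70 → total 90, payoff -70. No gain.
Neighbor 3 (pledges 20, payoff -20): dropping to 0 → total 0, payoff 0. Profitable deviation.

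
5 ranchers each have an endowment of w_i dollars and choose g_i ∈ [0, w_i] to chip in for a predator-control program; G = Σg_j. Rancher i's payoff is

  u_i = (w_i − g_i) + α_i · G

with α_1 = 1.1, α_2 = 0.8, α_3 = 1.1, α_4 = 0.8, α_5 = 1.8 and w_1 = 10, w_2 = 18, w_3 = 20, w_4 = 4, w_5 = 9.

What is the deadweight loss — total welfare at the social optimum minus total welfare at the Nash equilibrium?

∂u_i/∂g_i = α_i − 1, so rancher i contributes w_i if α_i > 1, else 0.
α_i > 1 for i ∈ {1, 3, 5}; NE contributions (10, 0, 20, 0, 9), G = 39.
W^NE = Σw_i − G^NE + (Σα_i)·G^NE = 61 + 4.6·39 = 240.4.
Planner: ∂(Σu_j)/∂g_i = Σα_j − 1 = 4.6 > 0, so everyone contributes w_i; G^SO = 61, W^SO = 61 + 4.6·61 = 341.6.
Deadweight loss = 101.2.

101.2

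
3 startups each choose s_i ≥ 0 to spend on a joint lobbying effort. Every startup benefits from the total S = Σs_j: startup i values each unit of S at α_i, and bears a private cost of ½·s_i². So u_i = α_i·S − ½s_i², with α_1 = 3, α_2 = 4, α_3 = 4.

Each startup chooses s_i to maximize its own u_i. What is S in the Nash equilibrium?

Startup i's FOC: ∂u_i/∂s_i = α_i − s_i = 0, so s_i* = α_i.
NE contributions = (3, 4, 4); S = 11.

11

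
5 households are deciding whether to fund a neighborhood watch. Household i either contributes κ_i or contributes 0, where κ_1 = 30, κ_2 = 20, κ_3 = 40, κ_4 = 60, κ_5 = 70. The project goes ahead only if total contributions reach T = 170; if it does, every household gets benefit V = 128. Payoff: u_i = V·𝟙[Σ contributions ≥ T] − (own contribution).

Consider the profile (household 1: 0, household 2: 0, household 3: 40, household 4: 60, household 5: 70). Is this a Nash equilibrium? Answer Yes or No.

Total = 170 ≥ 170: provided.
Household 1 (pledges 0, payoff 128): pledging 30 → total 200, payoff 98. No gain.
Household 2 (pledges 0, payoff 128): pledging 20 → total 190, payoff 108. No gain.
Household 3 (pledges 40, payoff 88): dropping to 0 → total 130, payoff 0. No gain.
Household 4 (pledges 60, payoff 68): dropping to 0 → total 110, payoff 0. No gain.
Household 5 (pledges 70, payoff 58): dropping to 0 → total 100, payoff 0. No gain.

Yes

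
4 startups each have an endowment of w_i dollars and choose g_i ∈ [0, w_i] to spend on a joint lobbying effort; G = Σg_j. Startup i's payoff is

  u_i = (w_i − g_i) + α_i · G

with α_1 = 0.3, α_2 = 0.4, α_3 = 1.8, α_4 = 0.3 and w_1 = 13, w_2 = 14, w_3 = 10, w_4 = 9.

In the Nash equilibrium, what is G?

10

∂u_i/∂g_i = α_i − 1, so startup i contributes w_i if α_i > 1, else 0.
α_i > 1 for i ∈ {3}; NE contributions (0, 0, 10, 0), G = 10.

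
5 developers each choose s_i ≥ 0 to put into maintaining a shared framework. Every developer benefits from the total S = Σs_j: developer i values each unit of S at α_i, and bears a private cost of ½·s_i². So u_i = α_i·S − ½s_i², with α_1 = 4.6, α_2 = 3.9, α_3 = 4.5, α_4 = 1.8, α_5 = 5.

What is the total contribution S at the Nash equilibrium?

19.8

Developer i's FOC: ∂u_i/∂s_i = α_i − s_i = 0, so s_i* = α_i.
NE contributions = (4.6, 3.9, 4.5, 1.8, 5); S = 19.8.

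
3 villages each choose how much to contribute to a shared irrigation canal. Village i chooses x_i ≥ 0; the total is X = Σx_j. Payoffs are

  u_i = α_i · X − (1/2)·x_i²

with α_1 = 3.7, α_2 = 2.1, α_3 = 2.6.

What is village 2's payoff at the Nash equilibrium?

Village i's FOC: ∂u_i/∂x_i = α_i − x_i = 0, so x_i* = α_i.
NE contributions = (3.7, 2.1, 2.6); X = 8.4.
u_2 = α_2·X − ½·(x_2)² = 2.1·8.4 − ½·2.1² = 15.435.

15.435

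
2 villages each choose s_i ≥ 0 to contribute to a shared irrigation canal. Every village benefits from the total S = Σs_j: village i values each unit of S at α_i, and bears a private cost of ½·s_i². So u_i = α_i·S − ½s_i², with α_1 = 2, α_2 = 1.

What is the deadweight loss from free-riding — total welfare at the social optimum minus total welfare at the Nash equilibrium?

Village i's FOC: ∂u_i/∂s_i = α_i − s_i = 0, so s_i* = α_i.
NE contributions = (2, 1); S = 3.
W^NE = (Σα)·S − ½Σα_i² = 3² − ½·5 = 6.5.
Planner sets s_i = Σα_j = 3 for every i, so S^SO = 2·3 = 6.
W^SO = (Σα)·S^SO − ½·2·(Σα)² = (2/2)·3² = 9.
Deadweight loss = W^SO − W^NE = 2.5.

2.5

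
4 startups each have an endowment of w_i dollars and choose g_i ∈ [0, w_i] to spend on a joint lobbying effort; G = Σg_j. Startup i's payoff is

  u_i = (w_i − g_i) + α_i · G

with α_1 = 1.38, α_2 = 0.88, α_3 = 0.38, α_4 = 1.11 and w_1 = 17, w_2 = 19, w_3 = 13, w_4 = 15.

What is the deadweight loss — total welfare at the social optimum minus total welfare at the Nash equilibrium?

∂u_i/∂g_i = α_i − 1, so startup i contributes w_i if α_i > 1, else 0.
α_i > 1 for i ∈ {1, 4}; NE contributions (17, 0, 0, 15), G = 32.
W^NE = Σw_i − G^NE + (Σα_i)·G^NE = 64 + 2.75·32 = 152.
Planner: ∂(Σu_j)/∂g_i = Σα_j − 1 = 2.75 > 0, so everyone contributes w_i; G^SO = 64, W^SO = 64 + 2.75·64 = 240.
Deadweight loss = 88.

88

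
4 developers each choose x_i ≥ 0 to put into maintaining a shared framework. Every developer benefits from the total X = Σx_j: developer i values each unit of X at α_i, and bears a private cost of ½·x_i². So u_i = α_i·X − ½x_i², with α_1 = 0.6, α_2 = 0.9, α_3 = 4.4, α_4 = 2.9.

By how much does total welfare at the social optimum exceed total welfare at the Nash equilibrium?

91.91

Developer i's FOC: ∂u_i/∂x_i = α_i − x_i = 0, so x_i* = α_i.
NE contributions = (0.6, 0.9, 4.4, 2.9); X = 8.8.
W^NE = (Σα)·X − ½Σα_i² = 8.8² − ½·28.94 = 62.97.
Planner sets x_i = Σα_j = 8.8 for every i, so X^SO = 4·8.8 = 35.2.
W^SO = (Σα)·X^SO − ½·4·(Σα)² = (4/2)·8.8² = 154.88.
Deadweight loss = W^SO − W^NE = 91.91.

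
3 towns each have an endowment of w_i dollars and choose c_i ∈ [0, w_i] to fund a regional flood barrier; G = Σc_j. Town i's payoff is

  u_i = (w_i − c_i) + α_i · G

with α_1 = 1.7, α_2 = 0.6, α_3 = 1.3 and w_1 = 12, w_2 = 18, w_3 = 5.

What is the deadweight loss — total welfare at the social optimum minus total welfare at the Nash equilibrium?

∂u_i/∂c_i = α_i − 1, so town i contributes w_i if α_i > 1, else 0.
α_i > 1 for i ∈ {1, 3}; NE contributions (12, 0, 5), G = 17.
W^NE = Σw_i − G^NE + (Σα_i)·G^NE = 35 + 2.6·17 = 79.2.
Planner: ∂(Σu_j)/∂c_i = Σα_j − 1 = 2.6 > 0, so everyone contributes w_i; G^SO = 35, W^SO = 35 + 2.6·35 = 126.
Deadweight loss = 46.8.

46.8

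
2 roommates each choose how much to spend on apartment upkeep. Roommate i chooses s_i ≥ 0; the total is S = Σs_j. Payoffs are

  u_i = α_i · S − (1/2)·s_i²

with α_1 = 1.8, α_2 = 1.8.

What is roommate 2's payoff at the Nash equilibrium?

Roommate i's FOC: ∂u_i/∂s_i = α_i − s_i = 0, so s_i* = α_i.
NE contributions = (1.8, 1.8); S = 3.6.
u_2 = α_2·S − ½·(s_2)² = 1.8·3.6 − ½·1.8² = 4.86.

4.86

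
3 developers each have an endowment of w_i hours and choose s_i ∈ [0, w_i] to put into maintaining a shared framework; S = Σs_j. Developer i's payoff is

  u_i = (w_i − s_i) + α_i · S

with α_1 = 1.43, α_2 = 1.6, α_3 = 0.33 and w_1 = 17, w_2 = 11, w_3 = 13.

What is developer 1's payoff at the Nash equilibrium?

∂u_i/∂s_i = α_i − 1, so developer i contributes w_i if α_i > 1, else 0.
α_i > 1 for i ∈ {1, 2}; NE contributions (17, 11, 0), S = 28.
u_1 = (17 − 17) + 1.43·28 = 40.04.

40.04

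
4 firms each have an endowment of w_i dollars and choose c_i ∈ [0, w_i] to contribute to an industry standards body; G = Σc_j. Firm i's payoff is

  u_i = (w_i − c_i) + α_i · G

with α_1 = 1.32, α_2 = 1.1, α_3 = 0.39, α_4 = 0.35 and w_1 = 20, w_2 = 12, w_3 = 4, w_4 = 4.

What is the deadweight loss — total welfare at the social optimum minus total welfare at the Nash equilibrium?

∂u_i/∂c_i = α_i − 1, so firm i contributes w_i if α_i > 1, else 0.
α_i > 1 for i ∈ {1, 2}; NE contributions (20, 12, 0, 0), G = 32.
W^NE = Σw_i − G^NE + (Σα_i)·G^NE = 40 + 2.16·32 = 109.12.
Planner: ∂(Σu_j)/∂c_i = Σα_j − 1 = 2.16 > 0, so everyone contributes w_i; G^SO = 40, W^SO = 40 + 2.16·40 = 126.4.
Deadweight loss = 17.28.

17.28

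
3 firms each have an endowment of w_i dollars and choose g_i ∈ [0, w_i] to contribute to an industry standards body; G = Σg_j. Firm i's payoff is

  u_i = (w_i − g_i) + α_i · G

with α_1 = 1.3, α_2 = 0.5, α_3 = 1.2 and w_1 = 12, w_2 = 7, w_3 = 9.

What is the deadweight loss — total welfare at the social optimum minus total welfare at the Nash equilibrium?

14

∂u_i/∂g_i = α_i − 1, so firm i contributes w_i if α_i > 1, else 0.
α_i > 1 for i ∈ {1, 3}; NE contributions (12, 0, 9), G = 21.
W^NE = Σw_i − G^NE + (Σα_i)·G^NE = 28 + 2·21 = 70.
Planner: ∂(Σu_j)/∂g_i = Σα_j − 1 = 2 > 0, so everyone contributes w_i; G^SO = 28, W^SO = 28 + 2·28 = 84.
Deadweight loss = 14.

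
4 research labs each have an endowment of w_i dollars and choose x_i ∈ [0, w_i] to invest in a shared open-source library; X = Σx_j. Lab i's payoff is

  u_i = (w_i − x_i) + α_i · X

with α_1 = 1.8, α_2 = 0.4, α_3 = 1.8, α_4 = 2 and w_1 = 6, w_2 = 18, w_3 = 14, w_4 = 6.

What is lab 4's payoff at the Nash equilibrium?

52

∂u_i/∂x_i = α_i − 1, so lab i contributes w_i if α_i > 1, else 0.
α_i > 1 for i ∈ {1, 3, 4}; NE contributions (6, 0, 14, 6), X = 26.
u_4 = (6 − 6) + 2·26 = 52.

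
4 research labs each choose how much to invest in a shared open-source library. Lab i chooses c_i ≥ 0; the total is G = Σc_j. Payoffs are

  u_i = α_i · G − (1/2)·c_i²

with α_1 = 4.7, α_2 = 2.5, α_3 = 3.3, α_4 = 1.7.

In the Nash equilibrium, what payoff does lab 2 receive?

Lab i's FOC: ∂u_i/∂c_i = α_i − c_i = 0, so c_i* = α_i.
NE contributions = (4.7, 2.5, 3.3, 1.7); G = 12.2.
u_2 = α_2·G − ½·(c_2)² = 2.5·12.2 − ½·2.5² = 27.375.

27.375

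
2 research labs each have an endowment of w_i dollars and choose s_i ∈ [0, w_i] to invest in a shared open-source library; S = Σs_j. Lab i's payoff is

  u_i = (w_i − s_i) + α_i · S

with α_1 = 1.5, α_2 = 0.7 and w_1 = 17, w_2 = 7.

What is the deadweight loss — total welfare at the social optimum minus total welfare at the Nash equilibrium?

∂u_i/∂s_i = α_i − 1, so lab i contributes w_i if α_i > 1, else 0.
α_i > 1 for i ∈ {1}; NE contributions (17, 0), S = 17.
W^NE = Σw_i − S^NE + (Σα_i)·S^NE = 24 + 1.2·17 = 44.4.
Planner: ∂(Σu_j)/∂s_i = Σα_j − 1 = 1.2 > 0, so everyone contributes w_i; S^SO = 24, W^SO = 24 + 1.2·24 = 52.8.
Deadweight loss = 8.4.

8.4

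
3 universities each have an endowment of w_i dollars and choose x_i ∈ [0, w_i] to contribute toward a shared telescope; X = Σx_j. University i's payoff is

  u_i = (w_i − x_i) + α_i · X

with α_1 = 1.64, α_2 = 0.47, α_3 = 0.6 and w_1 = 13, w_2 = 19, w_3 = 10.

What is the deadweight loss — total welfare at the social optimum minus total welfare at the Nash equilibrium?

49.59

∂u_i/∂x_i = α_i − 1, so university i contributes w_i if α_i > 1, else 0.
α_i > 1 for i ∈ {1}; NE contributions (13, 0, 0), X = 13.
W^NE = Σw_i − X^NE + (Σα_i)·X^NE = 42 + 1.71·13 = 64.23.
Planner: ∂(Σu_j)/∂x_i = Σα_j − 1 = 1.71 > 0, so everyone contributes w_i; X^SO = 42, W^SO = 42 + 1.71·42 = 113.82.
Deadweight loss = 49.59.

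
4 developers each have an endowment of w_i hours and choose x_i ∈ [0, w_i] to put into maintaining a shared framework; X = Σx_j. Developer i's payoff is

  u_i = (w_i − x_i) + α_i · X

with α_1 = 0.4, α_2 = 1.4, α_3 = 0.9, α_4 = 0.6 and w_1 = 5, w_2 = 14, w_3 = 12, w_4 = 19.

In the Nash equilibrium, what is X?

14

∂u_i/∂x_i = α_i − 1, so developer i contributes w_i if α_i > 1, else 0.
α_i > 1 for i ∈ {2}; NE contributions (0, 14, 0, 0), X = 14.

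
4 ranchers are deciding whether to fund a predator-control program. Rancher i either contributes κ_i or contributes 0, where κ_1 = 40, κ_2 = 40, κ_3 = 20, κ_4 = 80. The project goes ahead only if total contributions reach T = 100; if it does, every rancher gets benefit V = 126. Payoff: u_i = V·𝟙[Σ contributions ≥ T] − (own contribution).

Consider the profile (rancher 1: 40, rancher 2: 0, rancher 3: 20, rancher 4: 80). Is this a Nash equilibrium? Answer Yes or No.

No

Total = 140 ≥ 100: provided.
Rancher 1 (pledges 40, payoff 86): dropping to 0 → total 100, payoff 126. Profitable deviation.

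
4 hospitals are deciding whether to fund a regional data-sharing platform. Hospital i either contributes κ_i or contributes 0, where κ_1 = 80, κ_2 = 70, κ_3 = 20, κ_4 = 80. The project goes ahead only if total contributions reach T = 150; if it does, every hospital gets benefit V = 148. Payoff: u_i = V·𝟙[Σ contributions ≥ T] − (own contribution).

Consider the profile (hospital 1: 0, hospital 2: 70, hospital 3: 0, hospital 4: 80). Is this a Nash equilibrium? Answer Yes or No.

Total = 150 ≥ 150: provided.
Hospital 1 (pledges 0, payoff 148): pledging 80 → total 230, payoff 68. No gain.
Hospital 2 (pledges 70, payoff 78): dropping to 0 → total 80, payoff 0. No gain.
Hospital 3 (pledges 0, payoff 148): pledging 20 → total 170, payoff 128. No gain.
Hospital 4 (pledges 80, payoff 68): dropping to 0 → total 70, payoff 0. No gain.

Yes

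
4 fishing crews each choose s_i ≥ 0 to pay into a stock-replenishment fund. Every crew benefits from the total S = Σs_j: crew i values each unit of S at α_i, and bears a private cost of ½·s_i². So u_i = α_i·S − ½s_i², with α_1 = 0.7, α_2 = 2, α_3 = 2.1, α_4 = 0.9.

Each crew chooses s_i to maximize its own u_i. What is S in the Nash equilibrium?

Crew i's FOC: ∂u_i/∂s_i = α_i − s_i = 0, so s_i* = α_i.
NE contributions = (0.7, 2, 2.1, 0.9); S = 5.7.

5.7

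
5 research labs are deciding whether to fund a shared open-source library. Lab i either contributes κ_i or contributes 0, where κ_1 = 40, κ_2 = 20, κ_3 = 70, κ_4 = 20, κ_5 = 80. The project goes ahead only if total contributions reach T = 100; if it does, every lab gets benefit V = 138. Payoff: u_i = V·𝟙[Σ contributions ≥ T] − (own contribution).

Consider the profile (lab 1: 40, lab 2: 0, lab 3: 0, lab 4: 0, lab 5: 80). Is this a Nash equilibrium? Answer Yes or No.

Yes

Total = 120 ≥ 100: provided.
Lab 1 (pledges 40, payoff 98): dropping to 0 → total 80, payoff 0. No gain.
Lab 2 (pledges 0, payoff 138): pledging 20 → total 140, payoff 118. No gain.
Lab 3 (pledges 0, payoff 138): pledging 70 → total 190, payoff 68. No gain.
Lab 4 (pledges 0, payoff 138): pledging 20 → total 140, payoff 118. No gain.
Lab 5 (pledges 80, payoff 58): dropping to 0 → total 40, payoff 0. No gain.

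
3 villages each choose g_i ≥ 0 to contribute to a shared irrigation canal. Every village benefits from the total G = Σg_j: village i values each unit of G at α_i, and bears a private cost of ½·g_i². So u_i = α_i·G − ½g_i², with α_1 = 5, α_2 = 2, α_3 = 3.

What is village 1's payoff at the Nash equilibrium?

37.5

Village i's FOC: ∂u_i/∂g_i = α_i − g_i = 0, so g_i* = α_i.
NE contributions = (5, 2, 3); G = 10.
u_1 = α_1·G − ½·(g_1)² = 5·10 − ½·5² = 37.5.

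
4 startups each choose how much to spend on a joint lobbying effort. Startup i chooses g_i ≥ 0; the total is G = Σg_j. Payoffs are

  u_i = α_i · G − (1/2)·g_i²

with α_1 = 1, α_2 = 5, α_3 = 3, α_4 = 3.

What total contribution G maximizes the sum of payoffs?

Planner FOC: ∂(Σu_j)/∂g_i = (Σα_j) − g_i = 0, so g_i^SO = Σα_j = 12 for every i; G^SO = 48.

48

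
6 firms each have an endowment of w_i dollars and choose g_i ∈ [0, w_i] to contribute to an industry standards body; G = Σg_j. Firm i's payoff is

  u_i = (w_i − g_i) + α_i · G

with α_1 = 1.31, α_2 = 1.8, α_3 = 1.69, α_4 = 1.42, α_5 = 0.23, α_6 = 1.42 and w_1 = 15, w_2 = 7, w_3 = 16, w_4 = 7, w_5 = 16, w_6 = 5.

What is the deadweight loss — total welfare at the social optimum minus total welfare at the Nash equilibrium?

∂u_i/∂g_i = α_i − 1, so firm i contributes w_i if α_i > 1, else 0.
α_i > 1 for i ∈ {1, 2, 3, 4, 6}; NE contributions (15, 7, 16, 7, 0, 5), G = 50.
W^NE = Σw_i − G^NE + (Σα_i)·G^NE = 66 + 6.87·50 = 409.5.
Planner: ∂(Σu_j)/∂g_i = Σα_j − 1 = 6.87 > 0, so everyone contributes w_i; G^SO = 66, W^SO = 66 + 6.87·66 = 519.42.
Deadweight loss = 109.92.

109.92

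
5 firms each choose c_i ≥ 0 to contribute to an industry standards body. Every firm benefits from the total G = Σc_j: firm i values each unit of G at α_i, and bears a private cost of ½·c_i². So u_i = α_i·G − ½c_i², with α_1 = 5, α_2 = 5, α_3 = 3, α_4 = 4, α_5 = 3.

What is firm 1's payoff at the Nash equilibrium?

87.5

Firm i's FOC: ∂u_i/∂c_i = α_i − c_i = 0, so c_i* = α_i.
NE contributions = (5, 5, 3, 4, 3); G = 20.
u_1 = α_1·G − ½·(c_1)² = 5·20 − ½·5² = 87.5.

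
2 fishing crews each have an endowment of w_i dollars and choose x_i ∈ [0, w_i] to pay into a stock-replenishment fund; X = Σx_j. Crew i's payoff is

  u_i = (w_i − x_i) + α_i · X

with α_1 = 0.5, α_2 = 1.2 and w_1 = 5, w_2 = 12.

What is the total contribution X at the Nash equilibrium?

∂u_i/∂x_i = α_i − 1, so crew i contributes w_i if α_i > 1, else 0.
α_i > 1 for i ∈ {2}; NE contributions (0, 12), X = 12.

12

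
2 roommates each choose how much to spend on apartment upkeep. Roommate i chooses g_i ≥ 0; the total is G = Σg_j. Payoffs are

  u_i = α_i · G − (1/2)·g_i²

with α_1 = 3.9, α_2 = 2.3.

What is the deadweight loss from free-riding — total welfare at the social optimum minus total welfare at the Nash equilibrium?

Roommate i's FOC: ∂u_i/∂g_i = α_i − g_i = 0, so g_i* = α_i.
NE contributions = (3.9, 2.3); G = 6.2.
W^NE = (Σα)·G − ½Σα_i² = 6.2² − ½·20.5 = 28.19.
Planner sets g_i = Σα_j = 6.2 for every i, so G^SO = 2·6.2 = 12.4.
W^SO = (Σα)·G^SO − ½·2·(Σα)² = (2/2)·6.2² = 38.44.
Deadweight loss = W^SO − W^NE = 10.25.

10.25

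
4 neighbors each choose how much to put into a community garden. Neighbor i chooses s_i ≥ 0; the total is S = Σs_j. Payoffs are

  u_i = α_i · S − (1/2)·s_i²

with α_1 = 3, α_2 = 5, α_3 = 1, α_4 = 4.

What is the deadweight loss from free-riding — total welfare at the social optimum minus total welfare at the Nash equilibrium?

194.5

Neighbor i's FOC: ∂u_i/∂s_i = α_i − s_i = 0, so s_i* = α_i.
NE contributions = (3, 5, 1, 4); S = 13.
W^NE = (Σα)·S − ½Σα_i² = 13² − ½·51 = 143.5.
Planner sets s_i = Σα_j = 13 for every i, so S^SO = 4·13 = 52.
W^SO = (Σα)·S^SO − ½·4·(Σα)² = (4/2)·13² = 338.
Deadweight loss = W^SO − W^NE = 194.5.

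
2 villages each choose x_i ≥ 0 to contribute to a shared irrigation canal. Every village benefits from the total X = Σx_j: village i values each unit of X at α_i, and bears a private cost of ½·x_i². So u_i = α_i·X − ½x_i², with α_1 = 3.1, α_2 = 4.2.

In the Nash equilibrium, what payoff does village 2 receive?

Village i's FOC: ∂u_i/∂x_i = α_i − x_i = 0, so x_i* = α_i.
NE contributions = (3.1, 4.2); X = 7.3.
u_2 = α_2·X − ½·(x_2)² = 4.2·7.3 − ½·4.2² = 21.84.

21.84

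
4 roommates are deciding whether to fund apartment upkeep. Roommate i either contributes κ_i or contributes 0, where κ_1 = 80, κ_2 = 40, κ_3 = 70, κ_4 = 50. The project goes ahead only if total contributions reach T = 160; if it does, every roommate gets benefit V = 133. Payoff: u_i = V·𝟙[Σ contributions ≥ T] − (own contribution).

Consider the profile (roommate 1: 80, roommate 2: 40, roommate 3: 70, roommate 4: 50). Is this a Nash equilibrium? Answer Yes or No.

No

Total = 240 ≥ 160: provided.
Roommate 1 (pledges 80, payoff 53): dropping to 0 → total 160, payoff 133. Profitable deviation.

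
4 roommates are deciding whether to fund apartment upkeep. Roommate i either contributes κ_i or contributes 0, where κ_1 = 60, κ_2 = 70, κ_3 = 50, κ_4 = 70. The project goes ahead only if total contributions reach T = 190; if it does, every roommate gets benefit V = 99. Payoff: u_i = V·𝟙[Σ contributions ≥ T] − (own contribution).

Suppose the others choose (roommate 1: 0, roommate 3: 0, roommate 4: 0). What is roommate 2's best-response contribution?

Others' total = 0. Even contributing 70 gives 70 < 190: no benefit either way.
Best response: 0.

0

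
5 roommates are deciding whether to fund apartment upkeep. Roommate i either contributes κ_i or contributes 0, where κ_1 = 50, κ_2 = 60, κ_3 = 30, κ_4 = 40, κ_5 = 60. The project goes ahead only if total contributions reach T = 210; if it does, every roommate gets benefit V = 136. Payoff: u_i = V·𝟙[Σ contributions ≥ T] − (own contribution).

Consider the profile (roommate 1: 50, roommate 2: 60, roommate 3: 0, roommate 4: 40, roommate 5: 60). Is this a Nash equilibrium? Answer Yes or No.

Total = 210 ≥ 210: provided.
Roommate 1 (pledges 50, payoff 86): dropping to 0 → total 160, payoff 0. No gain.
Roommate 2 (pledges 60, payoff 76): dropping to 0 → total 150, payoff 0. No gain.
Roommate 3 (pledges 0, payoff 136): pledging 30 → total 240, payoff 106. No gain.
Roommate 4 (pledges 40, payoff 96): dropping to 0 → total 170, payoff 0. No gain.
Roommate 5 (pledges 60, payoff 76): dropping to 0 → total 150, payoff 0. No gain.

Yes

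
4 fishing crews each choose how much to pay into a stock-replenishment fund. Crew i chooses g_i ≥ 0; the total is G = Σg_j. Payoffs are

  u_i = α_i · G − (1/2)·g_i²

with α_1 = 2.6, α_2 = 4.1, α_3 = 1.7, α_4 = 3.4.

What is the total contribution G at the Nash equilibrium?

11.8

Crew i's FOC: ∂u_i/∂g_i = α_i − g_i = 0, so g_i* = α_i.
NE contributions = (2.6, 4.1, 1.7, 3.4); G = 11.8.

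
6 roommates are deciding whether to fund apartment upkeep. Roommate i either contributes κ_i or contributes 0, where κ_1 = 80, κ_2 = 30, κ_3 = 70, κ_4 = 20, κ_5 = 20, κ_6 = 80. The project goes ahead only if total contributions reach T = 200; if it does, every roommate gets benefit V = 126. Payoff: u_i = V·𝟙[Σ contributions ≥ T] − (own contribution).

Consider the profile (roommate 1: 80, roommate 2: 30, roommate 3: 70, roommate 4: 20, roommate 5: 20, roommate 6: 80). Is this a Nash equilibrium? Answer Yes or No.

Total = 300 ≥ 200: provided.
Roommate 1 (pledges 80, payoff 46): dropping to 0 → total 220, payoff 126. Profitable deviation.

No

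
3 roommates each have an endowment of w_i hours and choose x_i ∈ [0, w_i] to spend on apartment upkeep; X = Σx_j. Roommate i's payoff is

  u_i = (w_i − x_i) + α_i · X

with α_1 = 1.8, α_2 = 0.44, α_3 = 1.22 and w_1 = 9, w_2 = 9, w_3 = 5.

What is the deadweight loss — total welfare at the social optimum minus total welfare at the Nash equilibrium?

∂u_i/∂x_i = α_i − 1, so roommate i contributes w_i if α_i > 1, else 0.
α_i > 1 for i ∈ {1, 3}; NE contributions (9, 0, 5), X = 14.
W^NE = Σw_i − X^NE + (Σα_i)·X^NE = 23 + 2.46·14 = 57.44.
Planner: ∂(Σu_j)/∂x_i = Σα_j − 1 = 2.46 > 0, so everyone contributes w_i; X^SO = 23, W^SO = 23 + 2.46·23 = 79.58.
Deadweight loss = 22.14.

22.14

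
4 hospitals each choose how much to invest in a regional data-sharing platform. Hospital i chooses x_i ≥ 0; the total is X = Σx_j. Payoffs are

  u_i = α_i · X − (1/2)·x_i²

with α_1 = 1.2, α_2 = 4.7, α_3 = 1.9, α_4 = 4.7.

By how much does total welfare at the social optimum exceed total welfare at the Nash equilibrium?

180.865

Hospital i's FOC: ∂u_i/∂x_i = α_i − x_i = 0, so x_i* = α_i.
NE contributions = (1.2, 4.7, 1.9, 4.7); X = 12.5.
W^NE = (Σα)·X − ½Σα_i² = 12.5² − ½·49.23 = 131.635.
Planner sets x_i = Σα_j = 12.5 for every i, so X^SO = 4·12.5 = 50.
W^SO = (Σα)·X^SO − ½·4·(Σα)² = (4/2)·12.5² = 312.5.
Deadweight loss = W^SO − W^NE = 180.865.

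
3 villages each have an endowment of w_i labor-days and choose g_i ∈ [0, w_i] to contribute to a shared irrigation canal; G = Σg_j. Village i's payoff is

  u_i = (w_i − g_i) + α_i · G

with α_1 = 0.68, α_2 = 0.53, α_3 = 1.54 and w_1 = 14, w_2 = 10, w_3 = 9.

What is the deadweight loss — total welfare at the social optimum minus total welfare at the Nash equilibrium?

∂u_i/∂g_i = α_i − 1, so village i contributes w_i if α_i > 1, else 0.
α_i > 1 for i ∈ {3}; NE contributions (0, 0, 9), G = 9.
W^NE = Σw_i − G^NE + (Σα_i)·G^NE = 33 + 1.75·9 = 48.75.
Planner: ∂(Σu_j)/∂g_i = Σα_j − 1 = 1.75 > 0, so everyone contributes w_i; G^SO = 33, W^SO = 33 + 1.75·33 = 90.75.
Deadweight loss = 42.

42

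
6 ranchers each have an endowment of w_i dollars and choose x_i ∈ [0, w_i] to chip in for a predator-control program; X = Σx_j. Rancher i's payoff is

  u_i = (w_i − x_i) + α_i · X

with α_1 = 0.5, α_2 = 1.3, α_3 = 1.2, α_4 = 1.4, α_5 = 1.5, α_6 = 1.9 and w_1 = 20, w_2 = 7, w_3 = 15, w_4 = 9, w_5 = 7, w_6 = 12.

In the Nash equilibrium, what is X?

50

∂u_i/∂x_i = α_i − 1, so rancher i contributes w_i if α_i > 1, else 0.
α_i > 1 for i ∈ {2, 3, 4, 5, 6}; NE contributions (0, 7, 15, 9, 7, 12), X = 50.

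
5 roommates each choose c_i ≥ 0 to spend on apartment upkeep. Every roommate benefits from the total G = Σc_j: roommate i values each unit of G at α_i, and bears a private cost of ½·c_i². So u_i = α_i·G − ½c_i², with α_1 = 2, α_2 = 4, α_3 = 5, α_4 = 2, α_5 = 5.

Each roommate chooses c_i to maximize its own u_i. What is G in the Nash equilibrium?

Roommate i's FOC: ∂u_i/∂c_i = α_i − c_i = 0, so c_i* = α_i.
NE contributions = (2, 4, 5, 2, 5); G = 18.

18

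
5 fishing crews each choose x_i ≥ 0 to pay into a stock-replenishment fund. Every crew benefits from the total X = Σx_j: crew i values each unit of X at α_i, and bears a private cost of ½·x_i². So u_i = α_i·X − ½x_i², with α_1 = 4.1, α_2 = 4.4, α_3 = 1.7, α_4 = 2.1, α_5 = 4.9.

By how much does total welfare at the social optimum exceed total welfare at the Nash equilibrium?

477.5

Crew i's FOC: ∂u_i/∂x_i = α_i − x_i = 0, so x_i* = α_i.
NE contributions = (4.1, 4.4, 1.7, 2.1, 4.9); X = 17.2.
W^NE = (Σα)·X − ½Σα_i² = 17.2² − ½·67.48 = 262.1.
Planner sets x_i = Σα_j = 17.2 for every i, so X^SO = 5·17.2 = 86.
W^SO = (Σα)·X^SO − ½·5·(Σα)² = (5/2)·17.2² = 739.6.
Deadweight loss = W^SO − W^NE = 477.5.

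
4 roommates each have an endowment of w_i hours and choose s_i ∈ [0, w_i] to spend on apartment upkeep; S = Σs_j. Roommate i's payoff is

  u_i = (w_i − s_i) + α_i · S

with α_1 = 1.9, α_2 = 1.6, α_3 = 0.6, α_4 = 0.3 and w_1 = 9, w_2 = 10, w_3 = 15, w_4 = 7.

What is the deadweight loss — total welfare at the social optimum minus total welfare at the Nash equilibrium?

∂u_i/∂s_i = α_i − 1, so roommate i contributes w_i if α_i > 1, else 0.
α_i > 1 for i ∈ {1, 2}; NE contributions (9, 10, 0, 0), S = 19.
W^NE = Σw_i − S^NE + (Σα_i)·S^NE = 41 + 3.4·19 = 105.6.
Planner: ∂(Σu_j)/∂s_i = Σα_j − 1 = 3.4 > 0, so everyone contributes w_i; S^SO = 41, W^SO = 41 + 3.4·41 = 180.4.
Deadweight loss = 74.8.

74.8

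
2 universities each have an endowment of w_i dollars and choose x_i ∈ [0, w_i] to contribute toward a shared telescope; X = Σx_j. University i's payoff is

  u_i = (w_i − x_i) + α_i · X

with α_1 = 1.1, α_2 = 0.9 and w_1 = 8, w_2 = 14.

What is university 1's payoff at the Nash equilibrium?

∂u_i/∂x_i = α_i − 1, so university i contributes w_i if α_i > 1, else 0.
α_i > 1 for i ∈ {1}; NE contributions (8, 0), X = 8.
u_1 = (8 − 8) + 1.1·8 = 8.8.

8.8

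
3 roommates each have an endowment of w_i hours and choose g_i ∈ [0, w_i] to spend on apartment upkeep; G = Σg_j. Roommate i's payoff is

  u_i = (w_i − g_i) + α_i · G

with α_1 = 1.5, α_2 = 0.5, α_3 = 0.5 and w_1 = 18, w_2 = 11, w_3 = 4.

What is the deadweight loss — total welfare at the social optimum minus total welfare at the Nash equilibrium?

∂u_i/∂g_i = α_i − 1, so roommate i contributes w_i if α_i > 1, else 0.
α_i > 1 for i ∈ {1}; NE contributions (18, 0, 0), G = 18.
W^NE = Σw_i − G^NE + (Σα_i)·G^NE = 33 + 1.5·18 = 60.
Planner: ∂(Σu_j)/∂g_i = Σα_j − 1 = 1.5 > 0, so everyone contributes w_i; G^SO = 33, W^SO = 33 + 1.5·33 = 82.5.
Deadweight loss = 22.5.

22.5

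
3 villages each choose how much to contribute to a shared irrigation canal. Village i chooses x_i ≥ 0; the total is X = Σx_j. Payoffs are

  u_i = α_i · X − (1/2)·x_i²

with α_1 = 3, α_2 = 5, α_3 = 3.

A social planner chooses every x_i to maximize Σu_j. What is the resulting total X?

33

Planner FOC: ∂(Σu_j)/∂x_i = (Σα_j) − x_i = 0, so x_i^SO = Σα_j = 11 for every i; X^SO = 33.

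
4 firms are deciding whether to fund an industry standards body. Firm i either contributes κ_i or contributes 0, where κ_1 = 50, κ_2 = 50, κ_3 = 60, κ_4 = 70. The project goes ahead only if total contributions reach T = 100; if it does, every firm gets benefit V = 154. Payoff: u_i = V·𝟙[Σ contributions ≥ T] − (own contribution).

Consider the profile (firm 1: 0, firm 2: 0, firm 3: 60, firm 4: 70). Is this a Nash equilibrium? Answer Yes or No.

Total = 130 ≥ 100: provided.
Firm 1 (pledges 0, payoff 154): pledging 50 → total 180, payoff 104. No gain.
Firm 2 (pledges 0, payoff 154): pledging 50 → total 180, payoff 104. No gain.
Firm 3 (pledges 60, payoff 94): dropping to 0 → total 70, payoff 0. No gain.
Firm 4 (pledges 70, payoff 84): dropping to 0 → total 60, payoff 0. No gain.

Yes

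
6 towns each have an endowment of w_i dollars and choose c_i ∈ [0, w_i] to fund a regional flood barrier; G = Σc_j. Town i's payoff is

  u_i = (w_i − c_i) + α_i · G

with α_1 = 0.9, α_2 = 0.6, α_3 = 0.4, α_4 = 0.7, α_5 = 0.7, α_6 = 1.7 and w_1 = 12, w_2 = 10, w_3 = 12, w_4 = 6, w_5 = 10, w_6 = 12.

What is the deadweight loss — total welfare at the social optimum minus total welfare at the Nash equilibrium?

200

∂u_i/∂c_i = α_i − 1, so town i contributes w_i if α_i > 1, else 0.
α_i > 1 for i ∈ {6}; NE contributions (0, 0, 0, 0, 0, 12), G = 12.
W^NE = Σw_i − G^NE + (Σα_i)·G^NE = 62 + 4·12 = 110.
Planner: ∂(Σu_j)/∂c_i = Σα_j − 1 = 4 > 0, so everyone contributes w_i; G^SO = 62, W^SO = 62 + 4·62 = 310.
Deadweight loss = 200.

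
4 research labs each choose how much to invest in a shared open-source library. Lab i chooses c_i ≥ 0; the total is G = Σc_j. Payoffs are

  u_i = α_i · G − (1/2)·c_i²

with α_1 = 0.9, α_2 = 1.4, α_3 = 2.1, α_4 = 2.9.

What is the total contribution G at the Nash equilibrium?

7.3

Lab i's FOC: ∂u_i/∂c_i = α_i − c_i = 0, so c_i* = α_i.
NE contributions = (0.9, 1.4, 2.1, 2.9); G = 7.3.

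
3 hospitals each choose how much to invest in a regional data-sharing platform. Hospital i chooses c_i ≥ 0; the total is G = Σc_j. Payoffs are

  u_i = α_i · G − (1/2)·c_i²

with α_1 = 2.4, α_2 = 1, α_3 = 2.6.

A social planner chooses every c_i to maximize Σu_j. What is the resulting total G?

Planner FOC: ∂(Σu_j)/∂c_i = (Σα_j) − c_i = 0, so c_i^SO = Σα_j = 6 for every i; G^SO = 18.

18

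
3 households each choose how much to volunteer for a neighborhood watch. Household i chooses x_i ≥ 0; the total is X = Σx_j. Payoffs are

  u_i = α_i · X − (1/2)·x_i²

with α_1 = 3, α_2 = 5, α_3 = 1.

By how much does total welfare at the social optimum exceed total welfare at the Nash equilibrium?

Household i's FOC: ∂u_i/∂x_i = α_i − x_i = 0, so x_i* = α_i.
NE contributions = (3, 5, 1); X = 9.
W^NE = (Σα)·X − ½Σα_i² = 9² − ½·35 = 63.5.
Planner sets x_i = Σα_j = 9 for every i, so X^SO = 3·9 = 27.
W^SO = (Σα)·X^SO − ½·3·(Σα)² = (3/2)·9² = 121.5.
Deadweight loss = W^SO − W^NE = 58.

58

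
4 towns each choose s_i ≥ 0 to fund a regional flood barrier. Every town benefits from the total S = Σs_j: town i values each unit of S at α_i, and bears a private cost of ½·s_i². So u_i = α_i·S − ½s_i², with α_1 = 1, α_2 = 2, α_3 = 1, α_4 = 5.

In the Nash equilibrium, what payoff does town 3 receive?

8.5

Town i's FOC: ∂u_i/∂s_i = α_i − s_i = 0, so s_i* = α_i.
NE contributions = (1, 2, 1, 5); S = 9.
u_3 = α_3·S − ½·(s_3)² = 1·9 − ½·1² = 8.5.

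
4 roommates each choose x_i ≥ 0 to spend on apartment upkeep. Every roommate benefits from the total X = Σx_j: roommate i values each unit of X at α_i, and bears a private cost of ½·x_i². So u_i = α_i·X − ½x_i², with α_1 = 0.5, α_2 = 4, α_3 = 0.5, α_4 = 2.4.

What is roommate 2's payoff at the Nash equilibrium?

21.6

Roommate i's FOC: ∂u_i/∂x_i = α_i − x_i = 0, so x_i* = α_i.
NE contributions = (0.5, 4, 0.5, 2.4); X = 7.4.
u_2 = α_2·X − ½·(x_2)² = 4·7.4 − ½·4² = 21.6.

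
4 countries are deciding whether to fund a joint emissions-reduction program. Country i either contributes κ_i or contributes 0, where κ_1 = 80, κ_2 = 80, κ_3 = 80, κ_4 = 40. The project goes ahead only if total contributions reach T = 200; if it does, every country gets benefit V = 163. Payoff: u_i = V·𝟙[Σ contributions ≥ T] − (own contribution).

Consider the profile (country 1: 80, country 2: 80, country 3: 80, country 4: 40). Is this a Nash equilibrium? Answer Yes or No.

No

Total = 280 ≥ 200: provided.
Country 1 (pledges 80, payoff 83): dropping to 0 → total 200, payoff 163. Profitable deviation.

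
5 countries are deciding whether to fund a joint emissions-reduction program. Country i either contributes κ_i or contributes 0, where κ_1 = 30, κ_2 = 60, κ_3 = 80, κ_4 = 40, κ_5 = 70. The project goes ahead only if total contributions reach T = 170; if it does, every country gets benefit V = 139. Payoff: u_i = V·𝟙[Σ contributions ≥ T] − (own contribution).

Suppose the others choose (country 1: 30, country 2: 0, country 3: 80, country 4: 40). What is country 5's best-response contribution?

70

Others' total = 150. Contributing 70 brings total to 220 ≥ 170: gain V − κ_5 = 69.
Best response: 70.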